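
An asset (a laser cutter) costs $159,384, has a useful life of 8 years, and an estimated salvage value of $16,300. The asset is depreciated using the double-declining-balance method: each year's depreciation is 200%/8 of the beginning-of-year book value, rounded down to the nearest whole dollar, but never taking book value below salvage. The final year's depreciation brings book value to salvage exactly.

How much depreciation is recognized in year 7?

$7,092

Depreciable base = $159,384 − $16,300 = $143,084.
Year 1: ⌊$159,384 × 200%/8⌋ = $39,846. Book value $119,538.
Year 2: ⌊$119,538 × 200%/8⌋ = $29,884. Book value $89,654.
Year 3: ⌊$89,654 × 200%/8⌋ = $22,413. Book value $67,241.
Year 4: ⌊$67,241 × 200%/8⌋ = $16,810. Book value $50,431.
Year 5: ⌊$50,431 × 200%/8⌋ = $12,607. Book value $37,824.
Year 6: ⌊$37,824 × 200%/8⌋ = $9,456. Book value $28,368.
Year 7: ⌊$28,368 × 200%/8⌋ = $7,092. Book value $21,276.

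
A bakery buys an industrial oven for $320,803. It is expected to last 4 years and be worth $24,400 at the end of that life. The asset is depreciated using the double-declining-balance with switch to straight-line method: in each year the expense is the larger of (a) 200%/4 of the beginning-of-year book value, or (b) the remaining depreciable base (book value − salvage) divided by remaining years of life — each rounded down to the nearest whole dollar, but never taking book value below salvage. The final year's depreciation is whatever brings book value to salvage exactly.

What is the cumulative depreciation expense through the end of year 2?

$240,602

Depreciable base = $320,803 − $24,400 = $296,403.
Year 1: DB = ⌊$320,803 × 200%/4⌋ = $160,401; SL = ⌊$296,403/4⌋ = $74,100 → take DB $160,401. Book value $160,402.
Year 2: DB = ⌊$160,402 × 200%/4⌋ = $80,201; SL = ⌊$136,002/3⌋ = $45,334 → take DB $80,201. Book value $80,201.
Accumulated through year 2 = $320,803 − $80,201 = $240,602.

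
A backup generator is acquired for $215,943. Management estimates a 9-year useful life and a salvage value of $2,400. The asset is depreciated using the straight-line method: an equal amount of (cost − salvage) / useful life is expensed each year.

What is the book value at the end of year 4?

$121,035

Depreciable base = $215,943 − $2,400 = $213,543.
Annual expense = $213,543 / 9 = $23,727.
End of year 1: book value $192,216.
End of year 2: book value $168,489.
End of year 3: book value $144,762.
End of year 4: book value $121,035.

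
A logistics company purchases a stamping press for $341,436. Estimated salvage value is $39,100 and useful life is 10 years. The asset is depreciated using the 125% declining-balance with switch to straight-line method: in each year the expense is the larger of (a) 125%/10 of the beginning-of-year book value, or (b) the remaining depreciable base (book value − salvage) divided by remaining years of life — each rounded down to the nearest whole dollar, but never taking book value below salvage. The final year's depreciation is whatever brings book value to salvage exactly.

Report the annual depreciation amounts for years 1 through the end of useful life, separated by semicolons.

$42,679; $37,344; $32,676; $28,592; $26,840; $26,841; $26,841; $26,841; $26,841; $26,841

Depreciable base = $341,436 − $39,100 = $302,336.
Year 1: DB = ⌊$341,436 × 125%/10⌋ = $42,679; SL = ⌊$302,336/10⌋ = $30,233 → take DB $42,679. Book value $298,757.
Year 2: DB = ⌊$298,757 × 125%/10⌋ = $37,344; SL = ⌊$259,657/9⌋ = $28,850 → take DB $37,344. Book value $261,413.
Year 3: DB = ⌊$261,413 × 125%/10⌋ = $32,676; SL = ⌊$222,313/8⌋ = $27,789 → take DB $32,676. Book value $228,737.
Year 4: DB = ⌊$228,737 × 125%/10⌋ = $28,592; SL = ⌊$189,637/7⌋ = $27,091 → take DB $28,592. Book value $200,145.
Year 5: DB = ⌊$200,145 × 125%/10⌋ = $25,018; SL = ⌊$161,045/6⌋ = $26,840 → take SL $26,840. Book value $173,305.
Year 6: DB = ⌊$173,305 × 125%/10⌋ = $21,663; SL = ⌊$134,205/5⌋ = $26,841 → take SL $26,841. Book value $146,464.
Year 7: DB = ⌊$146,464 × 125%/10⌋ = $18,308; SL = ⌊$107,364/4⌋ = $26,841 → take SL $26,841. Book value $119,623.
Year 8: DB = ⌊$119,623 × 125%/10⌋ = $14,952; SL = ⌊$80,523/3⌋ = $26,841 → take SL $26,841. Book value $92,782.
Year 9: DB = ⌊$92,782 × 125%/10⌋ = $11,597; SL = ⌊$53,682/2⌋ = $26,841 → take SL $26,841. Book value $65,941.
Year 10 (final): $65,941 − $39,100 = $26,841. Book value $39,100.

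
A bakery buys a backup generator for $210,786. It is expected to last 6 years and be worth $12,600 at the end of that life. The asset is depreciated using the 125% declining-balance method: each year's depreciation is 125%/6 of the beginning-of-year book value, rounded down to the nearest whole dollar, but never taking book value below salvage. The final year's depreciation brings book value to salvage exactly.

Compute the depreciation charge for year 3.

Depreciable base = $210,786 − $12,600 = $198,186.
Year 1: ⌊$210,786 × 125%/6⌋ = $43,913. Book value $166,873.
Year 2: ⌊$166,873 × 125%/6⌋ = $34,765. Book value $132,108.
Year 3: ⌊$132,108 × 125%/6⌋ = $27,522. Book value $104,586.

$27,522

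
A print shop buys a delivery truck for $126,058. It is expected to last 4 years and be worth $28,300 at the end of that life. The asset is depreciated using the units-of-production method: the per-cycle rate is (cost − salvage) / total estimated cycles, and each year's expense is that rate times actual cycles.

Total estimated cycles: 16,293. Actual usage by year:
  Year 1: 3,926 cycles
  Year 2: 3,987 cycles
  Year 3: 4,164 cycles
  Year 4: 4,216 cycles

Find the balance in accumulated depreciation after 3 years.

$72,462

Depreciable base = $126,058 − $28,300 = $97,758.
Rate = $97,758 / 16,293 cycles = $6 per cycle.
Year 1: 3,926 × $6 = $23,556. Book value $102,502.
Year 2: 3,987 × $6 = $23,922. Book value $78,580.
Year 3: 4,164 × $6 = $24,984. Book value $53,596.
Accumulated through year 3 = $126,058 − $53,596 = $72,462.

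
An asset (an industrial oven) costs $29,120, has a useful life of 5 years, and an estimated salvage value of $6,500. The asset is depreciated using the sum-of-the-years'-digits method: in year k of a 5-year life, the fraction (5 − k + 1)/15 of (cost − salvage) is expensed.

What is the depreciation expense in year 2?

Depreciable base = $29,120 − $6,500 = $22,620.
Sum of the years' digits = 5+4+3+2+1 = 15.
Year 1: $22,620 × 5/15 = $7,540. Book value $21,580.
Year 2: $22,620 × 4/15 = $6,032. Book value $15,548.

$6,032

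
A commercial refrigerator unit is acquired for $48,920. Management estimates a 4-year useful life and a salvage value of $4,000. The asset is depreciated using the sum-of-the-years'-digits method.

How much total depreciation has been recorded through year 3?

$40,428

Depreciable base = $48,920 − $4,000 = $44,920.
Sum of the years' digits = 4+3+2+1 = 10.
Year 1: $44,920 × 4/10 = $17,968. Book value $30,952.
Year 2: $44,920 × 3/10 = $13,476. Book value $17,476.
Year 3: $44,920 × 2/10 = $8,984. Book value $8,492.
Accumulated through year 3 = $48,920 − $8,492 = $40,428.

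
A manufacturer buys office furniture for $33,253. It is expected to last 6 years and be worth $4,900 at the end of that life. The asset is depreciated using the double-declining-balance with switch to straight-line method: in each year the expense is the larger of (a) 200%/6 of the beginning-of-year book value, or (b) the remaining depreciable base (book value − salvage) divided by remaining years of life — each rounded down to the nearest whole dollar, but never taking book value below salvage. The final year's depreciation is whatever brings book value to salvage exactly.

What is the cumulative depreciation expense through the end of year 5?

Depreciable base = $33,253 − $4,900 = $28,353.
Year 1: DB = ⌊$33,253 × 200%/6⌋ = $11,084; SL = ⌊$28,353/6⌋ = $4,725 → take DB $11,084. Book value $22,169.
Year 2: DB = ⌊$22,169 × 200%/6⌋ = $7,389; SL = ⌊$17,269/5⌋ = $3,453 → take DB $7,389. Book value $14,780.
Year 3: DB = ⌊$14,780 × 200%/6⌋ = $4,926; SL = ⌊$9,880/4⌋ = $2,470 → take DB $4,926. Book value $9,854.
Year 4: DB = ⌊$9,854 × 200%/6⌋ = $3,284; SL = ⌊$4,954/3⌋ = $1,651 → take DB $3,284. Book value $6,570.
Year 5: DB = ⌊$6,570 × 200%/6⌋ = $2,190; SL = ⌊$1,670/2⌋ = $835 → take DB $2,190, capped at $1,670. Book value $4,900.
Accumulated through year 5 = $33,253 − $4,900 = $28,353.

$28,353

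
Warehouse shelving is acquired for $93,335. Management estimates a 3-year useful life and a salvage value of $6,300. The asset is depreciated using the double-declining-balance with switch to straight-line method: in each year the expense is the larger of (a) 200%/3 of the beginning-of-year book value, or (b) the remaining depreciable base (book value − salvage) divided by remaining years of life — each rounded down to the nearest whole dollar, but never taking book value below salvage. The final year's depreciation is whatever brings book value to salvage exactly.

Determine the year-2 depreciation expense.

Depreciable base = $93,335 − $6,300 = $87,035.
Year 1: DB = ⌊$93,335 × 200%/3⌋ = $62,223; SL = ⌊$87,035/3⌋ = $29,011 → take DB $62,223. Book value $31,112.
Year 2: DB = ⌊$31,112 × 200%/3⌋ = $20,741; SL = ⌊$24,812/2⌋ = $12,406 → take DB $20,741. Book value $10,371.

$20,741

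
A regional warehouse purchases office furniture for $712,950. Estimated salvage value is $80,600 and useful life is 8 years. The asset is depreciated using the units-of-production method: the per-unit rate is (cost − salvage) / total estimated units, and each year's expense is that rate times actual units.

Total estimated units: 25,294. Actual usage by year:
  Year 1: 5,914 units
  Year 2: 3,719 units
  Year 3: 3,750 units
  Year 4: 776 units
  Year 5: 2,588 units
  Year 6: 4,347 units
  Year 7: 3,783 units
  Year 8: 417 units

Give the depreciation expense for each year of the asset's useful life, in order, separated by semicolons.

$147,850; $92,975; $93,750; $19,400; $64,700; $108,675; $94,575; $10,425

Depreciable base = $712,950 − $80,600 = $632,350.
Rate = $632,350 / 25,294 units = $25 per unit.
Year 1: 5,914 × $25 = $147,850. Book value $565,100.
Year 2: 3,719 × $25 = $92,975. Book value $472,125.
Year 3: 3,750 × $25 = $93,750. Book value $378,375.
Year 4: 776 × $25 = $19,400. Book value $358,975.
Year 5: 2,588 × $25 = $64,700. Book value $294,275.
Year 6: 4,347 × $25 = $108,675. Book value $185,600.
Year 7: 3,783 × $25 = $94,575. Book value $91,025.
Year 8: 417 × $25 = $10,425. Book value $80,600.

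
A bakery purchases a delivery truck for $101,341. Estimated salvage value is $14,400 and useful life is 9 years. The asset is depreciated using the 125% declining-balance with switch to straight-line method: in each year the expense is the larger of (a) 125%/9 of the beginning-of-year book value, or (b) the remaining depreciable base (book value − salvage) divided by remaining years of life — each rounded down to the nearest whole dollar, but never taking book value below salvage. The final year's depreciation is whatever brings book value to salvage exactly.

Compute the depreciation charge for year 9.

Depreciable base = $101,341 − $14,400 = $86,941.
Year 1: DB = ⌊$101,341 × 125%/9⌋ = $14,075; SL = ⌊$86,941/9⌋ = $9,660 → take DB $14,075. Book value $87,266.
Year 2: DB = ⌊$87,266 × 125%/9⌋ = $12,120; SL = ⌊$72,866/8⌋ = $9,108 → take DB $12,120. Book value $75,146.
Year 3: DB = ⌊$75,146 × 125%/9⌋ = $10,436; SL = ⌊$60,746/7⌋ = $8,678 → take DB $10,436. Book value $64,710.
Year 4: DB = ⌊$64,710 × 125%/9⌋ = $8,987; SL = ⌊$50,310/6⌋ = $8,385 → take DB $8,987. Book value $55,723.
Year 5: DB = ⌊$55,723 × 125%/9⌋ = $7,739; SL = ⌊$41,323/5⌋ = $8,264 → take SL $8,264. Book value $47,459.
Year 6: DB = ⌊$47,459 × 125%/9⌋ = $6,591; SL = ⌊$33,059/4⌋ = $8,264 → take SL $8,264. Book value $39,195.
Year 7: DB = ⌊$39,195 × 125%/9⌋ = $5,443; SL = ⌊$24,795/3⌋ = $8,265 → take SL $8,265. Book value $30,930.
Year 8: DB = ⌊$30,930 × 125%/9⌋ = $4,295; SL = ⌊$16,530/2⌋ = $8,265 → take SL $8,265. Book value $22,665.
Year 9 (final): $22,665 − $14,400 = $8,265. Book value $14,400.

$8,265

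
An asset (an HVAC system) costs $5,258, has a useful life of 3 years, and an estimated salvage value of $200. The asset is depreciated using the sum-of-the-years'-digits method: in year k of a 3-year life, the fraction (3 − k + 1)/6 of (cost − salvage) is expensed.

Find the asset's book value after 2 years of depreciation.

$1,043

Depreciable base = $5,258 − $200 = $5,058.
Sum of the years' digits = 3+2+1 = 6.
Year 1: $5,058 × 3/6 = $2,529. Book value $2,729.
Year 2: $5,058 × 2/6 = $1,686. Book value $1,043.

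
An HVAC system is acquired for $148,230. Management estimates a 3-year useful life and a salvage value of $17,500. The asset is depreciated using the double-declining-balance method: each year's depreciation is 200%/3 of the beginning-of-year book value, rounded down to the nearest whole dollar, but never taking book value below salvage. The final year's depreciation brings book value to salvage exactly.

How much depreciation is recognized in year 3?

Depreciable base = $148,230 − $17,500 = $130,730.
Year 1: ⌊$148,230 × 200%/3⌋ = $98,820. Book value $49,410.
Year 2: ⌊$49,410 × 200%/3⌋ = $32,940, capped at $31,910. Book value $17,500.
Year 3 (final): $17,500 − $17,500 = $0. Book value $17,500.

$0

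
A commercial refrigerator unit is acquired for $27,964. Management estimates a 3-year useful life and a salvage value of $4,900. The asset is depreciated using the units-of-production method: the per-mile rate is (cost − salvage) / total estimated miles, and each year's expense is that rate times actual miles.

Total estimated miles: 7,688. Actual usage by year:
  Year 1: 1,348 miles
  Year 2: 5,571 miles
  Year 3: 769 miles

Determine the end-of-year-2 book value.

$7,207

Depreciable base = $27,964 − $4,900 = $23,064.
Rate = $23,064 / 7,688 miles = $3 per mile.
Year 1: 1,348 × $3 = $4,044. Book value $23,920.
Year 2: 5,571 × $3 = $16,713. Book value $7,207.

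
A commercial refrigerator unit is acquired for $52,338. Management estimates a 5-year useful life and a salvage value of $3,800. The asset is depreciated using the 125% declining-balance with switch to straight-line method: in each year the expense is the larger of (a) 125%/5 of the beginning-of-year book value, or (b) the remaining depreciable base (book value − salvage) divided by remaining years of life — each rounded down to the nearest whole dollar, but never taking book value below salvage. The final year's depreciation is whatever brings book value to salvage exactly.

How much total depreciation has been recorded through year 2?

Depreciable base = $52,338 − $3,800 = $48,538.
Year 1: DB = ⌊$52,338 × 125%/5⌋ = $13,084; SL = ⌊$48,538/5⌋ = $9,707 → take DB $13,084. Book value $39,254.
Year 2: DB = ⌊$39,254 × 125%/5⌋ = $9,813; SL = ⌊$35,454/4⌋ = $8,863 → take DB $9,813. Book value $29,441.
Accumulated through year 2 = $52,338 − $29,441 = $22,897.

$22,897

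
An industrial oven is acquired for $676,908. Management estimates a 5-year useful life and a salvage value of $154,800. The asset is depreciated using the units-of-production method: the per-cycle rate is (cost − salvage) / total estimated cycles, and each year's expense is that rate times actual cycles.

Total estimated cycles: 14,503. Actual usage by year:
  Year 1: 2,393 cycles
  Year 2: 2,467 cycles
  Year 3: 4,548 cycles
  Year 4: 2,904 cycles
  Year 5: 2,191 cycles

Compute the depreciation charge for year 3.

Depreciable base = $676,908 − $154,800 = $522,108.
Rate = $522,108 / 14,503 cycles = $36 per cycle.
Year 1: 2,393 × $36 = $86,148. Book value $590,760.
Year 2: 2,467 × $36 = $88,812. Book value $501,948.
Year 3: 4,548 × $36 = $163,728. Book value $338,220.

$163,728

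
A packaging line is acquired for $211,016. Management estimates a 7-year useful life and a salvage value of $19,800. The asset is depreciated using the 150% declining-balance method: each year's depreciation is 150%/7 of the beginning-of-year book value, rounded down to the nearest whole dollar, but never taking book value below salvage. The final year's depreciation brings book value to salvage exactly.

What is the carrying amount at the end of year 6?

$49,650

Depreciable base = $211,016 − $19,800 = $191,216.
Year 1: ⌊$211,016 × 150%/7⌋ = $45,217. Book value $165,799.
Year 2: ⌊$165,799 × 150%/7⌋ = $35,528. Book value $130,271.
Year 3: ⌊$130,271 × 150%/7⌋ = $27,915. Book value $102,356.
Year 4: ⌊$102,356 × 150%/7⌋ = $21,933. Book value $80,423.
Year 5: ⌊$80,423 × 150%/7⌋ = $17,233. Book value $63,190.
Year 6: ⌊$63,190 × 150%/7⌋ = $13,540. Book value $49,650.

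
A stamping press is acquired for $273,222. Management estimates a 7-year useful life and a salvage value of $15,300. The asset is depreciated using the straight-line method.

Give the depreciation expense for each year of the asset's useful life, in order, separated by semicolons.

Depreciable base = $273,222 − $15,300 = $257,922.
Annual expense = $257,922 / 7 = $36,846.
End of year 1: book value $236,376.
End of year 2: book value $199,530.
End of year 3: book value $162,684.
End of year 4: book value $125,838.
End of year 5: book value $88,992.
End of year 6: book value $52,146.
End of year 7: book value $15,300.

$36,846; $36,846; $36,846; $36,846; $36,846; $36,846; $36,846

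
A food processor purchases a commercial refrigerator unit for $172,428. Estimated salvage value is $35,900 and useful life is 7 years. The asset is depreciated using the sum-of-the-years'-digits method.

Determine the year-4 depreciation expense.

Depreciable base = $172,428 − $35,900 = $136,528.
Sum of the years' digits = 7+6+5+4+3+2+1 = 28.
Year 1: $136,528 × 7/28 = $34,132. Book value $138,296.
Year 2: $136,528 × 6/28 = $29,256. Book value $109,040.
Year 3: $136,528 × 5/28 = $24,380. Book value $84,660.
Year 4: $136,528 × 4/28 = $19,504. Book value $65,156.

$19,504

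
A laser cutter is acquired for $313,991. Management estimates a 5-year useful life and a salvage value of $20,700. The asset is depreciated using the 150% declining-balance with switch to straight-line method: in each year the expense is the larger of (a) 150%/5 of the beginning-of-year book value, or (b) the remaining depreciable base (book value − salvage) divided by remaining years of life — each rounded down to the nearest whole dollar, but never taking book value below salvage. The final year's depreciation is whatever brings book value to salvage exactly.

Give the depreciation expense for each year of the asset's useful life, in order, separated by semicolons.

Depreciable base = $313,991 − $20,700 = $293,291.
Year 1: DB = ⌊$313,991 × 150%/5⌋ = $94,197; SL = ⌊$293,291/5⌋ = $58,658 → take DB $94,197. Book value $219,794.
Year 2: DB = ⌊$219,794 × 150%/5⌋ = $65,938; SL = ⌊$199,094/4⌋ = $49,773 → take DB $65,938. Book value $153,856.
Year 3: DB = ⌊$153,856 × 150%/5⌋ = $46,156; SL = ⌊$133,156/3⌋ = $44,385 → take DB $46,156. Book value $107,700.
Year 4: DB = ⌊$107,700 × 150%/5⌋ = $32,310; SL = ⌊$87,000/2⌋ = $43,500 → take SL $43,500. Book value $64,200.
Year 5 (final): $64,200 − $20,700 = $43,500. Book value $20,700.

$94,197; $65,938; $46,156; $43,500; $43,500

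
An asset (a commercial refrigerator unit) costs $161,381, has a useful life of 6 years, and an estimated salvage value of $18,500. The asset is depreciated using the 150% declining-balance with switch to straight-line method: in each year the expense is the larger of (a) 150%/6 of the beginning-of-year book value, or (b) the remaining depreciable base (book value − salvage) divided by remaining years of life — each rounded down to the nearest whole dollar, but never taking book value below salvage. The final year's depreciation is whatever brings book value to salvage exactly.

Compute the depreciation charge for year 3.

$22,694

Depreciable base = $161,381 − $18,500 = $142,881.
Year 1: DB = ⌊$161,381 × 150%/6⌋ = $40,345; SL = ⌊$142,881/6⌋ = $23,813 → take DB $40,345. Book value $121,036.
Year 2: DB = ⌊$121,036 × 150%/6⌋ = $30,259; SL = ⌊$102,536/5⌋ = $20,507 → take DB $30,259. Book value $90,777.
Year 3: DB = ⌊$90,777 × 150%/6⌋ = $22,694; SL = ⌊$72,277/4⌋ = $18,069 → take DB $22,694. Book value $68,083.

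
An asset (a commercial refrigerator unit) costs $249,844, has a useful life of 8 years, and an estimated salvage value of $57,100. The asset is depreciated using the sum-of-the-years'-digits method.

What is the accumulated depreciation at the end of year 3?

$112,434

Depreciable base = $249,844 − $57,100 = $192,744.
Sum of the years' digits = 8+7+6+5+4+3+2+1 = 36.
Year 1: $192,744 × 8/36 = $42,832. Book value $207,012.
Year 2: $192,744 × 7/36 = $37,478. Book value $169,534.
Year 3: $192,744 × 6/36 = $32,124. Book value $137,410.
Accumulated through year 3 = $249,844 − $137,410 = $112,434.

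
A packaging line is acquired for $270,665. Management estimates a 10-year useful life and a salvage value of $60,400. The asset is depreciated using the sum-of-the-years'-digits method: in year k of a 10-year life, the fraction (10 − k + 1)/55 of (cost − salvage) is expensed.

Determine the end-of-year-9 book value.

Depreciable base = $270,665 − $60,400 = $210,265.
Sum of the years' digits = 10+9+8+7+6+5+4+3+2+1 = 55.
Year 1: $210,265 × 10/55 = $38,230. Book value $232,435.
Year 2: $210,265 × 9/55 = $34,407. Book value $198,028.
Year 3: $210,265 × 8/55 = $30,584. Book value $167,444.
Year 4: $210,265 × 7/55 = $26,761. Book value $140,683.
Year 5: $210,265 × 6/55 = $22,938. Book value $117,745.
Year 6: $210,265 × 5/55 = $19,115. Book value $98,630.
Year 7: $210,265 × 4/55 = $15,292. Book value $83,338.
Year 8: $210,265 × 3/55 = $11,469. Book value $71,869.
Year 9: $210,265 × 2/55 = $7,646. Book value $64,223.

$64,223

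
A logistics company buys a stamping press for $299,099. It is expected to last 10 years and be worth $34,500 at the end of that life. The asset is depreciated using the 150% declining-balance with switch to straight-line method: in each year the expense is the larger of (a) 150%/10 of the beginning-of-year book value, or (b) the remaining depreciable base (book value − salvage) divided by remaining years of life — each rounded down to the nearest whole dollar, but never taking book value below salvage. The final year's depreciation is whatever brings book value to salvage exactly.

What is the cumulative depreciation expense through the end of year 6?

Depreciable base = $299,099 − $34,500 = $264,599.
Year 1: DB = ⌊$299,099 × 150%/10⌋ = $44,864; SL = ⌊$264,599/10⌋ = $26,459 → take DB $44,864. Book value $254,235.
Year 2: DB = ⌊$254,235 × 150%/10⌋ = $38,135; SL = ⌊$219,735/9⌋ = $24,415 → take DB $38,135. Book value $216,100.
Year 3: DB = ⌊$216,100 × 150%/10⌋ = $32,415; SL = ⌊$181,600/8⌋ = $22,700 → take DB $32,415. Book value $183,685.
Year 4: DB = ⌊$183,685 × 150%/10⌋ = $27,552; SL = ⌊$149,185/7⌋ = $21,312 → take DB $27,552. Book value $156,133.
Year 5: DB = ⌊$156,133 × 150%/10⌋ = $23,419; SL = ⌊$121,633/6⌋ = $20,272 → take DB $23,419. Book value $132,714.
Year 6: DB = ⌊$132,714 × 150%/10⌋ = $19,907; SL = ⌊$98,214/5⌋ = $19,642 → take DB $19,907. Book value $112,807.
Accumulated through year 6 = $299,099 − $112,807 = $186,292.

$186,292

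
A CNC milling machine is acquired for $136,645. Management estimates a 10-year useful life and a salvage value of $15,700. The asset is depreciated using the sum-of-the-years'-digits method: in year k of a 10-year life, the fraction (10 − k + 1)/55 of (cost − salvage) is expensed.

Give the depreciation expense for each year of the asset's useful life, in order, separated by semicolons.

$21,990; $19,791; $17,592; $15,393; $13,194; $10,995; $8,796; $6,597; $4,398; $2,199

Depreciable base = $136,645 − $15,700 = $120,945.
Sum of the years' digits = 10+9+8+7+6+5+4+3+2+1 = 55.
Year 1: $120,945 × 10/55 = $21,990. Book value $114,655.
Year 2: $120,945 × 9/55 = $19,791. Book value $94,864.
Year 3: $120,945 × 8/55 = $17,592. Book value $77,272.
Year 4: $120,945 × 7/55 = $15,393. Book value $61,879.
Year 5: $120,945 × 6/55 = $13,194. Book value $48,685.
Year 6: $120,945 × 5/55 = $10,995. Book value $37,690.
Year 7: $120,945 × 4/55 = $8,796. Book value $28,894.
Year 8: $120,945 × 3/55 = $6,597. Book value $22,297.
Year 9: $120,945 × 2/55 = $4,398. Book value $17,899.
Year 10: $120,945 × 1/55 = $2,199. Book value $15,700.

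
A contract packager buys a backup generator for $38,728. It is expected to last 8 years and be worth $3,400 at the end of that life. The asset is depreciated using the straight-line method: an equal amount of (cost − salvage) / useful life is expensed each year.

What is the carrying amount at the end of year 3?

Depreciable base = $38,728 − $3,400 = $35,328.
Annual expense = $35,328 / 8 = $4,416.
End of year 1: book value $34,312.
End of year 2: book value $29,896.
End of year 3: book value $25,480.

$25,480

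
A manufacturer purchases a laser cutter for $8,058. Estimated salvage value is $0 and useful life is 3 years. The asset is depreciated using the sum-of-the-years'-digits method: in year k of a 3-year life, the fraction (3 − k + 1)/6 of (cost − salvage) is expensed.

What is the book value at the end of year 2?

Depreciable base = $8,058 − $0 = $8,058.
Sum of the years' digits = 3+2+1 = 6.
Year 1: $8,058 × 3/6 = $4,029. Book value $4,029.
Year 2: $8,058 × 2/6 = $2,686. Book value $1,343.

$1,343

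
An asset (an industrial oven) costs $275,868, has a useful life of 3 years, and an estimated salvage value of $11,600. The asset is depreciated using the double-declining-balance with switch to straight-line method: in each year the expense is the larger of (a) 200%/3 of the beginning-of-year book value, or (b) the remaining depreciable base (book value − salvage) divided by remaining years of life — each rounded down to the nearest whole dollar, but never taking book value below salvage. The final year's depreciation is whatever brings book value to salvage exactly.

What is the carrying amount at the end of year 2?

Depreciable base = $275,868 − $11,600 = $264,268.
Year 1: DB = ⌊$275,868 × 200%/3⌋ = $183,912; SL = ⌊$264,268/3⌋ = $88,089 → take DB $183,912. Book value $91,956.
Year 2: DB = ⌊$91,956 × 200%/3⌋ = $61,304; SL = ⌊$80,356/2⌋ = $40,178 → take DB $61,304. Book value $30,652.

$30,652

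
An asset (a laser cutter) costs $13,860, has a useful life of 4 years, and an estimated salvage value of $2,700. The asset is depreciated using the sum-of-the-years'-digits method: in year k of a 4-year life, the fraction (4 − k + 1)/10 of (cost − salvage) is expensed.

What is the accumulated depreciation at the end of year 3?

$10,044

Depreciable base = $13,860 − $2,700 = $11,160.
Sum of the years' digits = 4+3+2+1 = 10.
Year 1: $11,160 × 4/10 = $4,464. Book value $9,396.
Year 2: $11,160 × 3/10 = $3,348. Book value $6,048.
Year 3: $11,160 × 2/10 = $2,232. Book value $3,816.
Accumulated through year 3 = $13,860 − $3,816 = $10,044.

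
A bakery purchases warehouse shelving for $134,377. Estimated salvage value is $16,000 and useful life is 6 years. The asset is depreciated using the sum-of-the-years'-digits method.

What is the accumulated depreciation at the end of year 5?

$112,740

Depreciable base = $134,377 − $16,000 = $118,377.
Sum of the years' digits = 6+5+4+3+2+1 = 21.
Year 1: $118,377 × 6/21 = $33,822. Book value $100,555.
Year 2: $118,377 × 5/21 = $28,185. Book value $72,370.
Year 3: $118,377 × 4/21 = $22,548. Book value $49,822.
Year 4: $118,377 × 3/21 = $16,911. Book value $32,911.
Year 5: $118,377 × 2/21 = $11,274. Book value $21,637.
Accumulated through year 5 = $134,377 − $21,637 = $112,740.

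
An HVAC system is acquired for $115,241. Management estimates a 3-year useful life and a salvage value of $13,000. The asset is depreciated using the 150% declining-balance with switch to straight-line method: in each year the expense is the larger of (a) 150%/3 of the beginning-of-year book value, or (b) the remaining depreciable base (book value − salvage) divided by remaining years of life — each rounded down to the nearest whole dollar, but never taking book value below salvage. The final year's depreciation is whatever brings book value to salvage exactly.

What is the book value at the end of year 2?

$28,811

Depreciable base = $115,241 − $13,000 = $102,241.
Year 1: DB = ⌊$115,241 × 150%/3⌋ = $57,620; SL = ⌊$102,241/3⌋ = $34,080 → take DB $57,620. Book value $57,621.
Year 2: DB = ⌊$57,621 × 150%/3⌋ = $28,810; SL = ⌊$44,621/2⌋ = $22,310 → take DB $28,810. Book value $28,811.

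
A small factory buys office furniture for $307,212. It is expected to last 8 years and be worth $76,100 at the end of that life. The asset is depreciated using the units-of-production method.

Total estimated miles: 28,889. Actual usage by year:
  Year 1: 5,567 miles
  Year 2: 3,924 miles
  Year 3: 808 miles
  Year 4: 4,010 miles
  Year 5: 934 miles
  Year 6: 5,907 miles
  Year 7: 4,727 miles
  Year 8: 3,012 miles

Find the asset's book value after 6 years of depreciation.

$138,012

Depreciable base = $307,212 − $76,100 = $231,112.
Rate = $231,112 / 28,889 miles = $8 per mile.
Year 1: 5,567 × $8 = $44,536. Book value $262,676.
Year 2: 3,924 × $8 = $31,392. Book value $231,284.
Year 3: 808 × $8 = $6,464. Book value $224,820.
Year 4: 4,010 × $8 = $32,080. Book value $192,740.
Year 5: 934 × $8 = $7,472. Book value $185,268.
Year 6: 5,907 × $8 = $47,256. Book value $138,012.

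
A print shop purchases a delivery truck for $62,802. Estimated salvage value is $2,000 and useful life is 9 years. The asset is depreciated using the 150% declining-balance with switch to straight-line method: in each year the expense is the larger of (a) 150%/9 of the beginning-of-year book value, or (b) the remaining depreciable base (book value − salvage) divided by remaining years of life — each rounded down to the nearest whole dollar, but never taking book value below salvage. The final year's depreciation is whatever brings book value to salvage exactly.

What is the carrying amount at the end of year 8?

Depreciable base = $62,802 − $2,000 = $60,802.
Year 1: DB = ⌊$62,802 × 150%/9⌋ = $10,467; SL = ⌊$60,802/9⌋ = $6,755 → take DB $10,467. Book value $52,335.
Year 2: DB = ⌊$52,335 × 150%/9⌋ = $8,722; SL = ⌊$50,335/8⌋ = $6,291 → take DB $8,722. Book value $43,613.
Year 3: DB = ⌊$43,613 × 150%/9⌋ = $7,268; SL = ⌊$41,613/7⌋ = $5,944 → take DB $7,268. Book value $36,345.
Year 4: DB = ⌊$36,345 × 150%/9⌋ = $6,057; SL = ⌊$34,345/6⌋ = $5,724 → take DB $6,057. Book value $30,288.
Year 5: DB = ⌊$30,288 × 150%/9⌋ = $5,048; SL = ⌊$28,288/5⌋ = $5,657 → take SL $5,657. Book value $24,631.
Year 6: DB = ⌊$24,631 × 150%/9⌋ = $4,105; SL = ⌊$22,631/4⌋ = $5,657 → take SL $5,657. Book value $18,974.
Year 7: DB = ⌊$18,974 × 150%/9⌋ = $3,162; SL = ⌊$16,974/3⌋ = $5,658 → take SL $5,658. Book value $13,316.
Year 8: DB = ⌊$13,316 × 150%/9⌋ = $2,219; SL = ⌊$11,316/2⌋ = $5,658 → take SL $5,658. Book value $7,658.

$7,658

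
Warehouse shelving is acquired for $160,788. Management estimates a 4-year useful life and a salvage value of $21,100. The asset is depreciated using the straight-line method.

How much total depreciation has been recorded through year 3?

Depreciable base = $160,788 − $21,100 = $139,688.
Annual expense = $139,688 / 4 = $34,922.
End of year 1: book value $125,866.
End of year 2: book value $90,944.
End of year 3: book value $56,022.
Accumulated through year 3 = $160,788 − $56,022 = $104,766.

$104,766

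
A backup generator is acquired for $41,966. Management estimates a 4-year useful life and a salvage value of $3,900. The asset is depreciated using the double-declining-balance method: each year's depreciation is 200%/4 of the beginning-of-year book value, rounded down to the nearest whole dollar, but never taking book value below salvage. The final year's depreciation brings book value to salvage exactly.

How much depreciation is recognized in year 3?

$5,246

Depreciable base = $41,966 − $3,900 = $38,066.
Year 1: ⌊$41,966 × 200%/4⌋ = $20,983. Book value $20,983.
Year 2: ⌊$20,983 × 200%/4⌋ = $10,491. Book value $10,492.
Year 3: ⌊$10,492 × 200%/4⌋ = $5,246. Book value $5,246.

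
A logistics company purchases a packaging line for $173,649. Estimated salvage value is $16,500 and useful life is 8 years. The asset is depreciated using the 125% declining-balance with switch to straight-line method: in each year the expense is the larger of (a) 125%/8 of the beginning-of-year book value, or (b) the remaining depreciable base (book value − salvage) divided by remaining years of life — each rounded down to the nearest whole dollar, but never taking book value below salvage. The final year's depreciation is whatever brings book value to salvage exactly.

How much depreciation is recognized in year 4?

$17,561

Depreciable base = $173,649 − $16,500 = $157,149.
Year 1: DB = ⌊$173,649 × 125%/8⌋ = $27,132; SL = ⌊$157,149/8⌋ = $19,643 → take DB $27,132. Book value $146,517.
Year 2: DB = ⌊$146,517 × 125%/8⌋ = $22,893; SL = ⌊$130,017/7⌋ = $18,573 → take DB $22,893. Book value $123,624.
Year 3: DB = ⌊$123,624 × 125%/8⌋ = $19,316; SL = ⌊$107,124/6⌋ = $17,854 → take DB $19,316. Book value $104,308.
Year 4: DB = ⌊$104,308 × 125%/8⌋ = $16,298; SL = ⌊$87,808/5⌋ = $17,561 → take SL $17,561. Book value $86,747.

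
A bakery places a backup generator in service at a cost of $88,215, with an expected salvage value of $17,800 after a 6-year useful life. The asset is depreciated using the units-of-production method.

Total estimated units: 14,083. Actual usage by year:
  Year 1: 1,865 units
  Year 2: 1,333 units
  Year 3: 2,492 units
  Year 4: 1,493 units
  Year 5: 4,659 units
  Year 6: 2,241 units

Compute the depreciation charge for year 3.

$12,460

Depreciable base = $88,215 − $17,800 = $70,415.
Rate = $70,415 / 14,083 units = $5 per unit.
Year 1: 1,865 × $5 = $9,325. Book value $78,890.
Year 2: 1,333 × $5 = $6,665. Book value $72,225.
Year 3: 2,492 × $5 = $12,460. Book value $59,765.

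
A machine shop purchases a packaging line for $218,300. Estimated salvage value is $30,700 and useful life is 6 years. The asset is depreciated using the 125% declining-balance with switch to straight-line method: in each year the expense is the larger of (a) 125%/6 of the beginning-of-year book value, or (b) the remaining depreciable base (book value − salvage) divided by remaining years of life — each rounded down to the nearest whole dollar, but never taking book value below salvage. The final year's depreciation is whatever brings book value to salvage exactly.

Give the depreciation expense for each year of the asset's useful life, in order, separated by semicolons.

$45,479; $36,004; $28,503; $25,871; $25,871; $25,872

Depreciable base = $218,300 − $30,700 = $187,600.
Year 1: DB = ⌊$218,300 × 125%/6⌋ = $45,479; SL = ⌊$187,600/6⌋ = $31,266 → take DB $45,479. Book value $172,821.
Year 2: DB = ⌊$172,821 × 125%/6⌋ = $36,004; SL = ⌊$142,121/5⌋ = $28,424 → take DB $36,004. Book value $136,817.
Year 3: DB = ⌊$136,817 × 125%/6⌋ = $28,503; SL = ⌊$106,117/4⌋ = $26,529 → take DB $28,503. Book value $108,314.
Year 4: DB = ⌊$108,314 × 125%/6⌋ = $22,565; SL = ⌊$77,614/3⌋ = $25,871 → take SL $25,871. Book value $82,443.
Year 5: DB = ⌊$82,443 × 125%/6⌋ = $17,175; SL = ⌊$51,743/2⌋ = $25,871 → take SL $25,871. Book value $56,572.
Year 6 (final): $56,572 − $30,700 = $25,872. Book value $30,700.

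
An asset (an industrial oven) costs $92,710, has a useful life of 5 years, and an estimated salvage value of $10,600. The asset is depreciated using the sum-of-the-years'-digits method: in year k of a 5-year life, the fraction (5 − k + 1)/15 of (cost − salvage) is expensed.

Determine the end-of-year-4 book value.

$16,074

Depreciable base = $92,710 − $10,600 = $82,110.
Sum of the years' digits = 5+4+3+2+1 = 15.
Year 1: $82,110 × 5/15 = $27,370. Book value $65,340.
Year 2: $82,110 × 4/15 = $21,896. Book value $43,444.
Year 3: $82,110 × 3/15 = $16,422. Book value $27,022.
Year 4: $82,110 × 2/15 = $10,948. Book value $16,074.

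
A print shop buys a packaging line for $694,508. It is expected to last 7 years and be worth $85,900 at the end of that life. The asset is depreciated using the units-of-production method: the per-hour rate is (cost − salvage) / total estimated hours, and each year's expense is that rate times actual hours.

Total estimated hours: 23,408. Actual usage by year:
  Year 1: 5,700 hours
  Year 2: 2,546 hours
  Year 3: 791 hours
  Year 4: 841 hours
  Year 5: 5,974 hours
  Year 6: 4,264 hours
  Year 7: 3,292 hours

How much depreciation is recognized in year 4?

Depreciable base = $694,508 − $85,900 = $608,608.
Rate = $608,608 / 23,408 hours = $26 per hour.
Year 1: 5,700 × $26 = $148,200. Book value $546,308.
Year 2: 2,546 × $26 = $66,196. Book value $480,112.
Year 3: 791 × $26 = $20,566. Book value $459,546.
Year 4: 841 × $26 = $21,866. Book value $437,680.

$21,866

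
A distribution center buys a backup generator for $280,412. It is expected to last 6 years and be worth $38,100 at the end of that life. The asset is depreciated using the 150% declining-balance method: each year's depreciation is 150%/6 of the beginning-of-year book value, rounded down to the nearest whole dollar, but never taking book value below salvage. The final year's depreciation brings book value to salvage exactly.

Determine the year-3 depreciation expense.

Depreciable base = $280,412 − $38,100 = $242,312.
Year 1: ⌊$280,412 × 150%/6⌋ = $70,103. Book value $210,309.
Year 2: ⌊$210,309 × 150%/6⌋ = $52,577. Book value $157,732.
Year 3: ⌊$157,732 × 150%/6⌋ = $39,433. Book value $118,299.

$39,433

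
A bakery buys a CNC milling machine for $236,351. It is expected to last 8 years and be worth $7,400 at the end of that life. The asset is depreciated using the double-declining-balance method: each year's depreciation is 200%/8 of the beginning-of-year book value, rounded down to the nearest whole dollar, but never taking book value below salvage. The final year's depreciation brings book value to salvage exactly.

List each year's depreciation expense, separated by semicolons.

$59,087; $44,316; $33,237; $24,927; $18,696; $14,022; $10,516; $24,150

Depreciable base = $236,351 − $7,400 = $228,951.
Year 1: ⌊$236,351 × 200%/8⌋ = $59,087. Book value $177,264.
Year 2: ⌊$177,264 × 200%/8⌋ = $44,316. Book value $132,948.
Year 3: ⌊$132,948 × 200%/8⌋ = $33,237. Book value $99,711.
Year 4: ⌊$99,711 × 200%/8⌋ = $24,927. Book value $74,784.
Year 5: ⌊$74,784 × 200%/8⌋ = $18,696. Book value $56,088.
Year 6: ⌊$56,088 × 200%/8⌋ = $14,022. Book value $42,066.
Year 7: ⌊$42,066 × 200%/8⌋ = $10,516. Book value $31,550.
Year 8 (final): $31,550 − $7,400 = $24,150. Book value $7,400.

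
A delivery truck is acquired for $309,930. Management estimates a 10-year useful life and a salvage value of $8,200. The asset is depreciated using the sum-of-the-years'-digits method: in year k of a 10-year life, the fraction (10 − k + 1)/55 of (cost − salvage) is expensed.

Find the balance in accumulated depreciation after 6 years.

$246,870

Depreciable base = $309,930 − $8,200 = $301,730.
Sum of the years' digits = 10+9+8+7+6+5+4+3+2+1 = 55.
Year 1: $301,730 × 10/55 = $54,860. Book value $255,070.
Year 2: $301,730 × 9/55 = $49,374. Book value $205,696.
Year 3: $301,730 × 8/55 = $43,888. Book value $161,808.
Year 4: $301,730 × 7/55 = $38,402. Book value $123,406.
Year 5: $301,730 × 6/55 = $32,916. Book value $90,490.
Year 6: $301,730 × 5/55 = $27,430. Book value $63,060.
Accumulated through year 6 = $309,930 − $63,060 = $246,870.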